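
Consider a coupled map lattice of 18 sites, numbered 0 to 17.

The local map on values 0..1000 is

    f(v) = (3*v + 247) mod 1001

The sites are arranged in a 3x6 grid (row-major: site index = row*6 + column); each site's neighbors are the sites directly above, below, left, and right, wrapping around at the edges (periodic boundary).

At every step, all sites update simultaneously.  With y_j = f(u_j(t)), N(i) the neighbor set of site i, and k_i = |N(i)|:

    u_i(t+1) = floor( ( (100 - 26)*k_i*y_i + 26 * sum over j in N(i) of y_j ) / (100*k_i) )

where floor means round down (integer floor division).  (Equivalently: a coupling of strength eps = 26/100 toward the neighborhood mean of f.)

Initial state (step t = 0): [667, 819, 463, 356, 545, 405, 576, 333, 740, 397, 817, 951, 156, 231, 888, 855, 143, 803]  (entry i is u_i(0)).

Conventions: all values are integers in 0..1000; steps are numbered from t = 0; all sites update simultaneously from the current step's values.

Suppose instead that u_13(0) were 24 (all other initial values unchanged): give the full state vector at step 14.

Answer: [283, 811, 749, 428, 742, 773, 394, 591, 261, 830, 726, 600, 493, 374, 146, 643, 835, 598]
Key observation: This trace re-runs the system from the modified initial state.

Derivation:
t=0: [667, 819, 463, 356, 545, 405, 576, 333, 740, 397, 817, 951, 156, 24, 888, 855, 143, 803]
t=1: [367, 613, 625, 411, 791, 463, 805, 341, 488, 471, 650, 252, 671, 403, 817, 751, 697, 610]
t=2: [363, 139, 216, 477, 564, 537, 545, 323, 638, 609, 249, 103, 290, 421, 630, 509, 338, 135]
t=3: [411, 618, 768, 675, 875, 795, 731, 302, 203, 222, 854, 631, 240, 450, 251, 646, 410, 598]
t=4: [493, 188, 550, 363, 785, 565, 436, 241, 803, 813, 752, 226, 816, 585, 881, 308, 475, 172]
t=5: [731, 768, 837, 400, 603, 892, 625, 849, 707, 614, 557, 863, 645, 218, 768, 293, 628, 774]
t=6: [439, 593, 683, 396, 196, 804, 234, 711, 412, 184, 750, 781, 264, 801, 545, 171, 203, 553]
t=7: [525, 140, 335, 495, 776, 674, 804, 416, 509, 732, 566, 630, 227, 565, 793, 755, 828, 808]
t=8: [771, 656, 367, 656, 597, 340, 640, 563, 689, 518, 820, 264, 887, 872, 622, 541, 714, 628]
t=9: [513, 333, 311, 291, 128, 246, 280, 792, 373, 728, 603, 110, 781, 777, 237, 741, 399, 199]
t=10: [704, 321, 242, 199, 571, 913, 230, 542, 412, 382, 175, 554, 584, 583, 812, 473, 457, 793]
t=11: [467, 362, 864, 818, 918, 913, 897, 815, 546, 469, 758, 887, 927, 915, 706, 656, 652, 689]
t=12: [626, 451, 767, 692, 895, 914, 840, 714, 819, 633, 563, 849, 206, 824, 458, 282, 281, 368]
t=13: [300, 558, 549, 348, 839, 873, 706, 467, 629, 239, 818, 783, 767, 691, 592, 144, 215, 436]
t=14: [283, 811, 749, 428, 742, 773, 394, 591, 261, 830, 726, 600, 493, 374, 146, 643, 835, 598]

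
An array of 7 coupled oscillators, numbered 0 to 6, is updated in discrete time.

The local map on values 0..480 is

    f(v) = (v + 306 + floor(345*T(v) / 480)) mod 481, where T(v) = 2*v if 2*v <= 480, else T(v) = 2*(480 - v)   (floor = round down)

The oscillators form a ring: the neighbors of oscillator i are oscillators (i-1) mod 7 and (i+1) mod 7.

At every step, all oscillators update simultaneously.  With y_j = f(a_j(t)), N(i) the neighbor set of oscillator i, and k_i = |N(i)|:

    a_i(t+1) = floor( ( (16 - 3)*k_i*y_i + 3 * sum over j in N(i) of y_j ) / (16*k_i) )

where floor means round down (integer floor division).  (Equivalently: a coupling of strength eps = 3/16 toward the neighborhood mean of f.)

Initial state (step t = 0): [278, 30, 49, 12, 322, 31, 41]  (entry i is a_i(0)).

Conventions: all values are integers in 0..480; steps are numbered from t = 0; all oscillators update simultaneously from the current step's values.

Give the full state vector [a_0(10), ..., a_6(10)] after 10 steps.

Simulating step by step:
t=0: [278, 30, 49, 12, 322, 31, 41]
t=1: [392, 384, 412, 347, 371, 382, 401]
t=2: [343, 345, 337, 359, 352, 346, 340]
t=3: [364, 364, 365, 358, 360, 363, 365]
t=4: [355, 355, 355, 357, 357, 356, 355]
t=5: [359, 359, 358, 358, 358, 358, 359]
t=6: [357, 357, 357, 358, 358, 357, 357]
t=7: [358, 358, 358, 358, 358, 358, 358]
t=8: [358, 358, 358, 358, 358, 358, 358]
t=9: [358, 358, 358, 358, 358, 358, 358]
t=10: [358, 358, 358, 358, 358, 358, 358]

Answer: [358, 358, 358, 358, 358, 358, 358]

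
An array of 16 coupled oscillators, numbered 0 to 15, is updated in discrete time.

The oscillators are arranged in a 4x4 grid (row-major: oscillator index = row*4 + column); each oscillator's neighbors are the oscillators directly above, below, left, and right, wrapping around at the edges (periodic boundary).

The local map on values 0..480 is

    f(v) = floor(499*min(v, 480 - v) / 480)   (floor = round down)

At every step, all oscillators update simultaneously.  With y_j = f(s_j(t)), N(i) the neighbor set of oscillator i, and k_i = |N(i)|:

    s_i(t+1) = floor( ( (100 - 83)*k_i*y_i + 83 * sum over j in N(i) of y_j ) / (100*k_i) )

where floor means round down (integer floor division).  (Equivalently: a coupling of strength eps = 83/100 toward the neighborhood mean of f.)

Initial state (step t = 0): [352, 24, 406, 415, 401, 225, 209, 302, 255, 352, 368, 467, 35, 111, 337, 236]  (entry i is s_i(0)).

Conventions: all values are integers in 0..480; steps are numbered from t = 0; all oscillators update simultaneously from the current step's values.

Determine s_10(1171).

Answer: s_10(1171) = 242
Key observation: The state at step 20, [247, 247, 247, 247, 247, 247, 247, 247, 247, 247, 247, 247, 247, 247, 247, 247], reappears at step 22: the system is in a cycle of period 2 from step 20 on.  Therefore the state at step 1171 equals the state at step 20 + ((1171 - 20) mod 2) = 21, which is [242, 242, 242, 242, 242, 242, 242, 242, 242, 242, 242, 242, 242, 242, 242, 242].

Derivation:
t=0: [352, 24, 406, 415, 401, 225, 209, 302, 255, 352, 368, 467, 35, 111, 337, 236]
t=1: [65, 119, 107, 143, 176, 134, 163, 110, 94, 167, 125, 163, 156, 90, 139, 96]
t=2: [139, 105, 140, 106, 117, 157, 131, 157, 158, 124, 157, 119, 101, 140, 114, 146]
t=3: [116, 142, 122, 143, 152, 130, 154, 129, 126, 153, 132, 153, 143, 119, 145, 120]
t=4: [145, 129, 146, 129, 134, 152, 137, 152, 151, 135, 153, 135, 128, 146, 131, 146]
t=5: [137, 149, 138, 149, 152, 142, 154, 142, 141, 153, 142, 153, 148, 138, 150, 138]
t=6: [152, 145, 153, 145, 147, 155, 148, 155, 155, 148, 156, 148, 145, 153, 145, 153]
t=7: [151, 157, 152, 157, 158, 153, 159, 153, 153, 159, 153, 159, 157, 152, 158, 152]
t=8: [162, 158, 162, 158, 159, 163, 159, 163, 163, 159, 163, 159, 158, 162, 159, 162]
t=9: [164, 167, 165, 167, 168, 165, 168, 165, 165, 168, 165, 168, 167, 165, 167, 165]
t=10: [172, 171, 172, 171, 171, 173, 171, 173, 173, 171, 173, 171, 171, 172, 171, 172]
t=11: [177, 178, 177, 178, 178, 177, 178, 177, 177, 178, 177, 178, 178, 177, 178, 177]
t=12: [184, 184, 184, 184, 184, 184, 184, 184, 184, 184, 184, 184, 184, 184, 184, 184]
t=13: [191, 191, 191, 191, 191, 191, 191, 191, 191, 191, 191, 191, 191, 191, 191, 191]
t=14: [198, 198, 198, 198, 198, 198, 198, 198, 198, 198, 198, 198, 198, 198, 198, 198]
t=15: [205, 205, 205, 205, 205, 205, 205, 205, 205, 205, 205, 205, 205, 205, 205, 205]
t=16: [213, 213, 213, 213, 213, 213, 213, 213, 213, 213, 213, 213, 213, 213, 213, 213]
t=17: [221, 221, 221, 221, 221, 221, 221, 221, 221, 221, 221, 221, 221, 221, 221, 221]
t=18: [229, 229, 229, 229, 229, 229, 229, 229, 229, 229, 229, 229, 229, 229, 229, 229]
t=19: [238, 238, 238, 238, 238, 238, 238, 238, 238, 238, 238, 238, 238, 238, 238, 238]
t=20: [247, 247, 247, 247, 247, 247, 247, 247, 247, 247, 247, 247, 247, 247, 247, 247]
t=21: [242, 242, 242, 242, 242, 242, 242, 242, 242, 242, 242, 242, 242, 242, 242, 242]
t=22: [247, 247, 247, 247, 247, 247, 247, 247, 247, 247, 247, 247, 247, 247, 247, 247]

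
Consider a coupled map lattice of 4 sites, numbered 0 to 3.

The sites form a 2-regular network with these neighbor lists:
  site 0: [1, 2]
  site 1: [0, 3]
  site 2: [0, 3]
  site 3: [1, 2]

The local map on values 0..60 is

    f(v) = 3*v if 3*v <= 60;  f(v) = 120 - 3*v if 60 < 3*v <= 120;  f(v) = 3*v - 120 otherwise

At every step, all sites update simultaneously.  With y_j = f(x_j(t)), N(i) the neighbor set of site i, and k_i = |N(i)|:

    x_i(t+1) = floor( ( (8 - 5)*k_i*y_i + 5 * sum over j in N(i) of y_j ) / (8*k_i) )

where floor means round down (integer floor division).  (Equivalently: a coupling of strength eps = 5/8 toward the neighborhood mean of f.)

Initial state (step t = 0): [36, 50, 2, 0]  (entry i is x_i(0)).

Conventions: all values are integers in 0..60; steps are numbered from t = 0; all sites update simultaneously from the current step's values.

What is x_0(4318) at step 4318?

Simulating step by step:
t=0: [36, 50, 2, 0]
t=1: [15, 15, 6, 11]
t=2: [36, 41, 31, 32]
t=3: [13, 12, 21, 18]
t=4: [43, 42, 50, 49]
t=5: [14, 13, 22, 21]
t=6: [44, 45, 51, 50]
t=7: [19, 18, 25, 26]
t=8: [52, 51, 47, 46]
t=9: [30, 29, 24, 23]
t=10: [36, 37, 43, 44]
t=11: [10, 10, 10, 10]
t=12: [30, 30, 30, 30]
t=13: [30, 30, 30, 30]

Answer: x_0(4318) = 30
Key observation: The state at step 12, [30, 30, 30, 30], reappears at step 13: the system is in a cycle of period 1 from step 12 on.  Therefore the state at step 4318 equals the state at step 12 + ((4318 - 12) mod 1) = 12, which is [30, 30, 30, 30].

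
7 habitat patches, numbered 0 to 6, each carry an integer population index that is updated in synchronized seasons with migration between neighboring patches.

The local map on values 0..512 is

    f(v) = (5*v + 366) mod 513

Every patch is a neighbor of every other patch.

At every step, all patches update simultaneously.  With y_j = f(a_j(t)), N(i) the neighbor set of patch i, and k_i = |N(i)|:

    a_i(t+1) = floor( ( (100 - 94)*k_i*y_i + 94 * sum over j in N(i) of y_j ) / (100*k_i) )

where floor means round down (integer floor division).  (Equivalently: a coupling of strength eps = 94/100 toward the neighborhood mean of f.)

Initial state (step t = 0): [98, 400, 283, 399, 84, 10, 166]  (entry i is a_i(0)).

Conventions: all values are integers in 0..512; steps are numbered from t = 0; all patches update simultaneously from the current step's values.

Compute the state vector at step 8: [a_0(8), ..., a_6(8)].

Answer: [204, 204, 204, 204, 204, 204, 204]

Derivation:
t=0: [98, 400, 283, 399, 84, 10, 166]
t=1: [290, 293, 300, 293, 297, 283, 307]
t=2: [302, 301, 298, 301, 299, 306, 294]
t=3: [326, 327, 328, 327, 328, 324, 330]
t=4: [463, 462, 462, 462, 462, 464, 461]
t=5: [112, 112, 112, 112, 112, 111, 113]
t=6: [413, 413, 413, 413, 413, 413, 412]
t=7: [378, 378, 378, 378, 378, 378, 378]
t=8: [204, 204, 204, 204, 204, 204, 204]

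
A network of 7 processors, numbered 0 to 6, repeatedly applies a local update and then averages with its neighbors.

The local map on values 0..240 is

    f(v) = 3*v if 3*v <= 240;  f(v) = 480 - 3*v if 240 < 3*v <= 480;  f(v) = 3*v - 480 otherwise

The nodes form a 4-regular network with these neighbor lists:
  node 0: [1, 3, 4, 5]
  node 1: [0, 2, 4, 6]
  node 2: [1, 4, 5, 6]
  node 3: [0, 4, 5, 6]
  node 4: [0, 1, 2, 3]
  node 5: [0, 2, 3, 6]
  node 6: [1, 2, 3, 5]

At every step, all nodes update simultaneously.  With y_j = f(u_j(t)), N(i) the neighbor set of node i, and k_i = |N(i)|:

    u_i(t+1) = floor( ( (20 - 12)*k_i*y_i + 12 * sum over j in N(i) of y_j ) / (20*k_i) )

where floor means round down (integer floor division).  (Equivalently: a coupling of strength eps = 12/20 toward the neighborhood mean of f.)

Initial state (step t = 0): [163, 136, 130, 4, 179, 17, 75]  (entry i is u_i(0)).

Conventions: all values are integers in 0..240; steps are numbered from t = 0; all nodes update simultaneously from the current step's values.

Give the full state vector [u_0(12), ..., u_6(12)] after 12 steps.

Answer: [26, 35, 42, 31, 24, 42, 46]

Derivation:
t=0: [163, 136, 130, 4, 179, 17, 75]
t=1: [32, 85, 96, 56, 50, 70, 123]
t=2: [151, 172, 181, 152, 162, 169, 163]
t=3: [24, 30, 36, 19, 24, 29, 26]
t=4: [74, 85, 92, 69, 77, 82, 82]
t=5: [223, 223, 220, 220, 221, 223, 224]
t=6: [186, 187, 184, 184, 183, 186, 187]
t=7: [76, 77, 75, 74, 73, 76, 77]
t=8: [226, 227, 226, 224, 223, 227, 228]
t=9: [196, 198, 198, 195, 193, 199, 200]
t=10: [108, 111, 113, 108, 105, 113, 115]
t=11: [153, 148, 144, 151, 156, 144, 141]
t=12: [26, 35, 42, 31, 24, 42, 46]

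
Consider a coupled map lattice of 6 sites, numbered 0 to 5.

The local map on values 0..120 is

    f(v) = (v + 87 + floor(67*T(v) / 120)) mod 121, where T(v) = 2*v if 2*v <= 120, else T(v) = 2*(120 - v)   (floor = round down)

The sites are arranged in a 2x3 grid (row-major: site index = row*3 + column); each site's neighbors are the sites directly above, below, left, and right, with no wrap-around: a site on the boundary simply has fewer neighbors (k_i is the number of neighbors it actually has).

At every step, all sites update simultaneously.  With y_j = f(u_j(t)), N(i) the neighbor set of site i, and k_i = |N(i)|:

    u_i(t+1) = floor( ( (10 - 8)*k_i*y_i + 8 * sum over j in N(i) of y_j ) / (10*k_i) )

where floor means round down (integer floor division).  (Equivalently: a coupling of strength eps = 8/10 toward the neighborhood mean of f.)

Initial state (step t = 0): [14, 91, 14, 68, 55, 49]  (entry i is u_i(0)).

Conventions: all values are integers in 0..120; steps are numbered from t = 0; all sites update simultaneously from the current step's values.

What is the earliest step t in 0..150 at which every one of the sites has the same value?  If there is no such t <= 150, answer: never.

Answer: 3
Key observation: Synchronization is absorbing here: once all sites are equal they stay equal, and step 3 is the first all-equal step.

Derivation:
t=0: [14, 91, 14, 68, 55, 49]  (not all equal)
t=1: [95, 101, 86, 97, 83, 93]  (not all equal)
t=2: [88, 88, 88, 88, 88, 89]  (not all equal)
t=3: [89, 89, 89, 89, 89, 89]  (all equal)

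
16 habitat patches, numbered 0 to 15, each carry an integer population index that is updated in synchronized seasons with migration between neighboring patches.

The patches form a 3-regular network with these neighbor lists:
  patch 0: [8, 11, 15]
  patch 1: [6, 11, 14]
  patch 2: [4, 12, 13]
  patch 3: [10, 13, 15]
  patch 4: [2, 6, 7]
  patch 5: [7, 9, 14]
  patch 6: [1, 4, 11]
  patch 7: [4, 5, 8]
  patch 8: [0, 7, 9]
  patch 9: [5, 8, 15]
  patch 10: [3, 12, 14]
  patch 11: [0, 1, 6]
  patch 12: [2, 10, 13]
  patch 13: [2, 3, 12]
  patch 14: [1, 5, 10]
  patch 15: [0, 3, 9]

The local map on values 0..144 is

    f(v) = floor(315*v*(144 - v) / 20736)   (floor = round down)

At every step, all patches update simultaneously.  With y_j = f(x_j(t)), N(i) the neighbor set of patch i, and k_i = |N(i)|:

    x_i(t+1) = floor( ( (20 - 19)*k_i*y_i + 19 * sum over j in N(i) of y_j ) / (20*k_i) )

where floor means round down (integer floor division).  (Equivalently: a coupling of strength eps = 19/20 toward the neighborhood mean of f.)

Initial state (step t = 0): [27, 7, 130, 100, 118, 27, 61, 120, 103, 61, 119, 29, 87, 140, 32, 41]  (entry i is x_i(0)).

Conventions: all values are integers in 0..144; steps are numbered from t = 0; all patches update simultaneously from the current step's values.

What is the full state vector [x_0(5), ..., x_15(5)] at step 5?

Answer: [78, 78, 78, 78, 78, 78, 78, 78, 78, 78, 78, 78, 78, 78, 78, 78]

Derivation:
t=0: [27, 7, 130, 100, 118, 27, 61, 120, 103, 61, 119, 29, 87, 140, 32, 41]
t=1: [58, 57, 42, 40, 48, 57, 38, 51, 55, 59, 64, 45, 29, 53, 36, 63]
t=2: [72, 62, 64, 75, 66, 69, 70, 72, 74, 75, 58, 70, 70, 60, 74, 71]
t=3: [78, 77, 77, 76, 77, 78, 77, 78, 78, 78, 77, 77, 76, 77, 76, 78]
t=4: [78, 78, 78, 78, 78, 78, 78, 78, 78, 78, 78, 78, 78, 78, 78, 78]
t=5: [78, 78, 78, 78, 78, 78, 78, 78, 78, 78, 78, 78, 78, 78, 78, 78]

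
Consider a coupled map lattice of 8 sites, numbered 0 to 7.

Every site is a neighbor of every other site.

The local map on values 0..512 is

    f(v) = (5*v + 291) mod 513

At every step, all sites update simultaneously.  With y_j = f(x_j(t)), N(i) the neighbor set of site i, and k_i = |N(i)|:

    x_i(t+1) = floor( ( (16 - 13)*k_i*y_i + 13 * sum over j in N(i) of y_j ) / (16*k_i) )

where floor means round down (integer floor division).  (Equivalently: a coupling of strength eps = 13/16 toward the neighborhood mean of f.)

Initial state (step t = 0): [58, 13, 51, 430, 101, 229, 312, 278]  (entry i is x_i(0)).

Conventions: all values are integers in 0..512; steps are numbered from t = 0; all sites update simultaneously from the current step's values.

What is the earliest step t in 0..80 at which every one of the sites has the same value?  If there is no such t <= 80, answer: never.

Answer: 7
Key observation: Synchronization is absorbing here: once all sites are equal they stay equal, and step 7 is the first all-equal step.

Derivation:
t=0: [58, 13, 51, 430, 101, 229, 312, 278]  (not all equal)
t=1: [236, 256, 233, 259, 251, 260, 253, 241]  (not all equal)
t=2: [205, 176, 204, 177, 174, 177, 175, 207]  (not all equal)
t=3: [205, 195, 205, 195, 194, 195, 195, 206]  (not all equal)
t=4: [260, 257, 260, 257, 257, 257, 257, 261]  (not all equal)
t=5: [43, 42, 43, 42, 42, 42, 42, 44]  (not all equal)
t=6: [503, 503, 503, 503, 503, 503, 503, 504]  (not all equal)
t=7: [241, 241, 241, 241, 241, 241, 241, 241]  (all equal)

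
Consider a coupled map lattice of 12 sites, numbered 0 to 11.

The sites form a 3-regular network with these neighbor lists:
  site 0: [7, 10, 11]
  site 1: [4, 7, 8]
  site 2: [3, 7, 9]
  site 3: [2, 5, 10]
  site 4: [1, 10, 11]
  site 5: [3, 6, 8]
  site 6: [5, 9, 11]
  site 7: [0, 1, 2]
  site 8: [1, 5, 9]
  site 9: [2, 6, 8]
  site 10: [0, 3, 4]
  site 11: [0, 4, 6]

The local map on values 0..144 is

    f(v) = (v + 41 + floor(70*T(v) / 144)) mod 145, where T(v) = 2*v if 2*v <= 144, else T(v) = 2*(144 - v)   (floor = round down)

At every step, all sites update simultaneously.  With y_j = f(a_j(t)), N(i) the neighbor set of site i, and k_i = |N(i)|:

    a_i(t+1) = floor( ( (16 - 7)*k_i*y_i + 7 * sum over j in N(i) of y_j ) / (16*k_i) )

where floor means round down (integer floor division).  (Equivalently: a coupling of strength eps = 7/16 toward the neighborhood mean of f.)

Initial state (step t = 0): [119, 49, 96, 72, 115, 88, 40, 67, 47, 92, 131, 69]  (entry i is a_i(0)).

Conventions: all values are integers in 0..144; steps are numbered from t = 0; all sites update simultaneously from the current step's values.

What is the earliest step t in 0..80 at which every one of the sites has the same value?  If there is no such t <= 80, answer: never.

Answer: 20
Key observation: Synchronization is absorbing here: once all sites are equal they stay equal, and step 20 is the first all-equal step.

Derivation:
t=0: [119, 49, 96, 72, 115, 88, 40, 67, 47, 92, 131, 69]  (not all equal)
t=1: [36, 106, 36, 38, 52, 63, 82, 46, 105, 63, 38, 46]  (not all equal)
t=2: [117, 66, 101, 100, 121, 39, 46, 111, 32, 38, 118, 116]  (not all equal)
t=3: [39, 41, 49, 49, 37, 105, 113, 36, 96, 104, 38, 52]  (not all equal)
t=4: [119, 106, 118, 119, 118, 52, 53, 117, 50, 52, 118, 119]  (not all equal)
t=5: [39, 53, 54, 54, 38, 106, 47, 38, 125, 106, 39, 33]  (not all equal)
t=6: [115, 39, 23, 24, 97, 46, 101, 82, 33, 46, 99, 112]  (not all equal)
t=7: [38, 92, 85, 86, 49, 107, 65, 56, 114, 107, 45, 38]  (not all equal)
t=8: [101, 47, 33, 51, 118, 36, 41, 31, 38, 36, 114, 104]  (not all equal)
t=9: [47, 112, 111, 116, 52, 117, 106, 97, 116, 112, 53, 50]  (not all equal)
t=10: [100, 54, 38, 33, 106, 38, 53, 52, 39, 38, 45, 123]  (not all equal)
t=11: [66, 44, 117, 111, 46, 97, 39, 103, 99, 98, 99, 33]  (not all equal)
t=12: [41, 101, 38, 38, 113, 49, 92, 49, 50, 49, 49, 99]  (not all equal)
t=13: [113, 67, 121, 121, 53, 119, 66, 117, 123, 119, 117, 50]  (not all equal)
t=14: [53, 27, 39, 39, 30, 37, 46, 37, 37, 37, 33, 87]  (not all equal)
t=15: [37, 100, 115, 114, 90, 116, 112, 94, 110, 116, 91, 55]  (not all equal)
t=16: [75, 38, 38, 38, 33, 39, 33, 49, 38, 39, 49, 29]  (not all equal)
t=17: [75, 116, 118, 118, 110, 114, 108, 116, 115, 114, 114, 91]  (not all equal)
t=18: [38, 39, 39, 39, 38, 39, 38, 38, 39, 39, 38, 38]  (not all equal)
t=19: [115, 116, 116, 116, 115, 116, 115, 115, 117, 116, 115, 115]  (not all equal)
t=20: [39, 39, 39, 39, 39, 39, 39, 39, 39, 39, 39, 39]  (all equal)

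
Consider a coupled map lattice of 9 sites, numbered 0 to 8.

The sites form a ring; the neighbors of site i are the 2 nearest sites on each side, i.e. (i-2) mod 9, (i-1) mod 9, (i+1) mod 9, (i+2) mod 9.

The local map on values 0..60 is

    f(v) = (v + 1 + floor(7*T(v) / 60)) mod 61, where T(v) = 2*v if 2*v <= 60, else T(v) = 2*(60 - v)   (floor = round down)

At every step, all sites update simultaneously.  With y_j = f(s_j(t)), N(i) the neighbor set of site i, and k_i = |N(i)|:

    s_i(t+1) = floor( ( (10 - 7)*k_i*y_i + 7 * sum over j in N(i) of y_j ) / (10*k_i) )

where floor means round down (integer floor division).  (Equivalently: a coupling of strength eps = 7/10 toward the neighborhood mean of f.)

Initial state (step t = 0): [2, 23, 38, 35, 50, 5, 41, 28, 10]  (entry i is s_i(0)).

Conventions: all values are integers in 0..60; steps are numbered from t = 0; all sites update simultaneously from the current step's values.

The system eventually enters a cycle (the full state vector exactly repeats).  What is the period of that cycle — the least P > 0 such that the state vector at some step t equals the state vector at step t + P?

Simulating step by step:
t=0: [2, 23, 38, 35, 50, 5, 41, 28, 10]
t=1: [22, 26, 35, 35, 40, 32, 32, 22, 23]
t=2: [31, 34, 38, 39, 41, 38, 36, 32, 31]
t=3: [39, 41, 42, 43, 44, 43, 41, 40, 39]
t=4: [45, 45, 46, 47, 47, 46, 46, 45, 44]
t=5: [49, 49, 50, 50, 50, 50, 49, 49, 48]
t=6: [52, 52, 52, 52, 52, 52, 52, 52, 51]
t=7: [54, 54, 54, 54, 54, 54, 54, 54, 54]
t=8: [56, 56, 56, 56, 56, 56, 56, 56, 56]
t=9: [57, 57, 57, 57, 57, 57, 57, 57, 57]
t=10: [58, 58, 58, 58, 58, 58, 58, 58, 58]
t=11: [59, 59, 59, 59, 59, 59, 59, 59, 59]
t=12: [60, 60, 60, 60, 60, 60, 60, 60, 60]
t=13: [0, 0, 0, 0, 0, 0, 0, 0, 0]
t=14: [1, 1, 1, 1, 1, 1, 1, 1, 1]
t=15: [2, 2, 2, 2, 2, 2, 2, 2, 2]
t=16: [3, 3, 3, 3, 3, 3, 3, 3, 3]
t=17: [4, 4, 4, 4, 4, 4, 4, 4, 4]
t=18: [5, 5, 5, 5, 5, 5, 5, 5, 5]
t=19: [7, 7, 7, 7, 7, 7, 7, 7, 7]
t=20: [9, 9, 9, 9, 9, 9, 9, 9, 9]
t=21: [12, 12, 12, 12, 12, 12, 12, 12, 12]
t=22: [15, 15, 15, 15, 15, 15, 15, 15, 15]
t=23: [19, 19, 19, 19, 19, 19, 19, 19, 19]
t=24: [24, 24, 24, 24, 24, 24, 24, 24, 24]
t=25: [30, 30, 30, 30, 30, 30, 30, 30, 30]
t=26: [38, 38, 38, 38, 38, 38, 38, 38, 38]
t=27: [44, 44, 44, 44, 44, 44, 44, 44, 44]
t=28: [48, 48, 48, 48, 48, 48, 48, 48, 48]
t=29: [51, 51, 51, 51, 51, 51, 51, 51, 51]
t=30: [54, 54, 54, 54, 54, 54, 54, 54, 54]

Answer: 23
Key observation: The state at step 7, [54, 54, 54, 54, 54, 54, 54, 54, 54], reappears at step 30 — and no state repeats earlier — so the cycle the system enters has period 23.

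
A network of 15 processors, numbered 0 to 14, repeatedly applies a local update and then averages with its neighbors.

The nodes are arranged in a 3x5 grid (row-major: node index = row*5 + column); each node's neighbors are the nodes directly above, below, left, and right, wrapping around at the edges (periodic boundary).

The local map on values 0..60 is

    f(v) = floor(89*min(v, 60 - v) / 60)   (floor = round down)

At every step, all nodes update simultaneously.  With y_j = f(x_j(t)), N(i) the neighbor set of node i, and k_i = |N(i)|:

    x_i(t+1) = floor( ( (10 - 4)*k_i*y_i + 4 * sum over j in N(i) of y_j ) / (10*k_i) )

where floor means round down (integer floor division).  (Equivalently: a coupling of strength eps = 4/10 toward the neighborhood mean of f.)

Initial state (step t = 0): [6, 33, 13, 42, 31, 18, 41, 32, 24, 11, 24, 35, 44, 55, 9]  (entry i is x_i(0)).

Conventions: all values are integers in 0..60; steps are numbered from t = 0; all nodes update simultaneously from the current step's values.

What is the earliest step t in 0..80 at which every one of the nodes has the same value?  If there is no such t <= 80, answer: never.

Simulating step by step:
t=0: [6, 33, 13, 42, 31, 18, 41, 32, 24, 11, 24, 35, 44, 55, 9]  (not all equal)
t=1: [19, 33, 24, 26, 32, 24, 31, 35, 30, 21, 29, 34, 24, 13, 17]  (not all equal)
t=2: [32, 38, 36, 36, 36, 35, 40, 37, 38, 33, 38, 38, 33, 25, 28]  (not all equal)
t=3: [38, 32, 35, 34, 36, 36, 30, 34, 33, 38, 34, 32, 37, 37, 39]  (not all equal)
t=4: [34, 40, 37, 37, 34, 35, 41, 38, 38, 33, 36, 40, 35, 34, 32]  (not all equal)
t=5: [36, 30, 33, 34, 38, 36, 29, 32, 33, 38, 35, 30, 35, 37, 39]  (not all equal)
t=6: [35, 42, 40, 37, 32, 35, 42, 40, 38, 33, 36, 42, 38, 35, 32]  (not all equal)
t=7: [36, 27, 29, 34, 39, 36, 27, 29, 33, 39, 35, 27, 31, 36, 39]  (not all equal)
t=8: [35, 39, 42, 37, 32, 35, 39, 42, 38, 32, 36, 40, 41, 36, 32]  (not all equal)
t=9: [36, 30, 27, 33, 39, 36, 30, 27, 32, 39, 35, 29, 28, 34, 39]  (not all equal)
t=10: [35, 42, 40, 39, 32, 35, 42, 40, 39, 32, 36, 42, 40, 38, 32]  (not all equal)
t=11: [36, 27, 28, 31, 39, 36, 27, 28, 31, 39, 35, 27, 29, 32, 39]  (not all equal)
t=12: [35, 39, 41, 41, 32, 35, 39, 41, 41, 32, 36, 40, 42, 40, 32]  (not all equal)
t=13: [36, 31, 28, 29, 39, 36, 31, 28, 29, 39, 35, 29, 27, 29, 39]  (not all equal)
t=14: [35, 42, 41, 41, 32, 35, 42, 41, 41, 32, 36, 42, 40, 41, 32]  (not all equal)
t=15: [36, 27, 27, 29, 39, 36, 27, 27, 29, 39, 35, 27, 28, 29, 39]  (not all equal)
t=16: [35, 39, 40, 41, 32, 35, 39, 40, 41, 32, 36, 39, 40, 41, 32]  (not all equal)
t=17: [36, 31, 29, 29, 39, 36, 31, 29, 29, 39, 35, 31, 29, 29, 39]  (not all equal)
t=18: [35, 42, 43, 41, 32, 35, 42, 43, 41, 32, 36, 42, 43, 41, 32]  (not all equal)
t=19: [36, 27, 25, 29, 39, 36, 27, 25, 29, 39, 35, 26, 25, 29, 39]  (not all equal)
t=20: [35, 39, 37, 41, 32, 35, 39, 37, 41, 32, 36, 38, 37, 41, 32]  (not all equal)
t=21: [36, 32, 33, 29, 39, 36, 32, 33, 29, 39, 35, 32, 33, 29, 39]  (not all equal)
t=22: [35, 40, 40, 41, 32, 35, 40, 40, 41, 32, 36, 40, 40, 41, 32]  (not all equal)
t=23: [36, 29, 28, 29, 39, 36, 29, 28, 29, 39, 35, 29, 28, 29, 39]  (not all equal)
t=24: [35, 42, 41, 41, 32, 35, 42, 41, 41, 32, 36, 42, 41, 41, 32]  (not all equal)
t=25: [36, 27, 27, 29, 39, 36, 27, 27, 29, 39, 35, 27, 27, 29, 39]  (not all equal)
t=26: [35, 39, 40, 41, 32, 35, 39, 40, 41, 32, 36, 39, 40, 41, 32]  (not all equal)

Answer: never
Key observation: The state at step 16 reappears at step 26 — the system is in a cycle of period 10 from step 16 on.  No step 0..26 is synchronized, and the cycle repeats forever, so no step up to 80 (or ever) has all nodes equal.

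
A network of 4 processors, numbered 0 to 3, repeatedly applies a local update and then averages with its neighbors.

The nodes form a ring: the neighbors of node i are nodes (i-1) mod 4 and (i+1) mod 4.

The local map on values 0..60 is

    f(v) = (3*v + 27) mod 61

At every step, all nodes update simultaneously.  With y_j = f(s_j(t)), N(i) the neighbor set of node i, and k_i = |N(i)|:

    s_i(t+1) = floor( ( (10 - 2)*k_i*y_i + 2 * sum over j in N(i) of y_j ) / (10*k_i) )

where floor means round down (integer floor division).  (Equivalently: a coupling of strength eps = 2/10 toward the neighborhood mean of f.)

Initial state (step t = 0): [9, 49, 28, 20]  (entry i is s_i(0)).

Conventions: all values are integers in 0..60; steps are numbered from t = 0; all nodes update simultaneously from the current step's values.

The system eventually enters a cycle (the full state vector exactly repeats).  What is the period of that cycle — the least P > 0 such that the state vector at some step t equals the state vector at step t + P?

Simulating step by step:
t=0: [9, 49, 28, 20]
t=1: [51, 52, 47, 31]
t=2: [52, 10, 42, 57]
t=3: [7, 48, 32, 15]
t=4: [44, 44, 6, 13]
t=5: [33, 37, 40, 12]
t=6: [5, 15, 21, 4]
t=7: [38, 15, 28, 38]
t=8: [18, 15, 43, 22]
t=9: [20, 14, 31, 31]
t=10: [27, 14, 53, 55]
t=11: [39, 11, 4, 12]
t=12: [23, 54, 37, 7]
t=13: [33, 9, 18, 43]
t=14: [12, 45, 24, 29]
t=15: [10, 36, 39, 46]
t=16: [51, 18, 23, 42]
t=17: [51, 25, 33, 34]
t=18: [51, 39, 8, 11]
t=19: [54, 28, 49, 58]
t=20: [11, 45, 48, 20]
t=21: [54, 42, 45, 31]
t=22: [13, 29, 41, 51]
t=23: [15, 45, 33, 49]
t=24: [18, 33, 12, 43]
t=25: [19, 5, 5, 29]
t=26: [27, 40, 43, 48]
t=27: [45, 28, 34, 47]
t=28: [41, 44, 15, 41]
t=29: [28, 33, 15, 26]
t=30: [44, 9, 13, 41]
t=31: [37, 47, 12, 26]
t=32: [21, 38, 10, 37]
t=33: [26, 23, 49, 21]
t=34: [41, 37, 48, 32]
t=35: [24, 20, 40, 8]
t=36: [38, 27, 27, 47]
t=37: [24, 44, 46, 43]
t=38: [37, 37, 41, 35]
t=39: [15, 17, 25, 12]
t=40: [10, 18, 34, 6]
t=41: [52, 22, 12, 42]
t=42: [6, 25, 7, 25]
t=43: [44, 42, 46, 42]
t=44: [35, 32, 40, 32]
t=45: [8, 4, 20, 4]
t=46: [48, 38, 28, 38]
t=47: [43, 25, 43, 25]
t=48: [35, 39, 35, 39]
t=49: [12, 19, 12, 19]
t=50: [6, 18, 6, 18]
t=51: [40, 25, 40, 25]
t=52: [28, 37, 28, 37]
t=53: [43, 22, 43, 22]
t=54: [33, 32, 33, 32]
t=55: [3, 1, 3, 1]
t=56: [34, 31, 34, 31]
t=57: [17, 48, 17, 48]
t=58: [23, 42, 23, 42]
t=59: [34, 31, 34, 31]

Answer: 3
Key observation: The state at step 56, [34, 31, 34, 31], reappears at step 59 — and no state repeats earlier — so the cycle the system enters has period 3.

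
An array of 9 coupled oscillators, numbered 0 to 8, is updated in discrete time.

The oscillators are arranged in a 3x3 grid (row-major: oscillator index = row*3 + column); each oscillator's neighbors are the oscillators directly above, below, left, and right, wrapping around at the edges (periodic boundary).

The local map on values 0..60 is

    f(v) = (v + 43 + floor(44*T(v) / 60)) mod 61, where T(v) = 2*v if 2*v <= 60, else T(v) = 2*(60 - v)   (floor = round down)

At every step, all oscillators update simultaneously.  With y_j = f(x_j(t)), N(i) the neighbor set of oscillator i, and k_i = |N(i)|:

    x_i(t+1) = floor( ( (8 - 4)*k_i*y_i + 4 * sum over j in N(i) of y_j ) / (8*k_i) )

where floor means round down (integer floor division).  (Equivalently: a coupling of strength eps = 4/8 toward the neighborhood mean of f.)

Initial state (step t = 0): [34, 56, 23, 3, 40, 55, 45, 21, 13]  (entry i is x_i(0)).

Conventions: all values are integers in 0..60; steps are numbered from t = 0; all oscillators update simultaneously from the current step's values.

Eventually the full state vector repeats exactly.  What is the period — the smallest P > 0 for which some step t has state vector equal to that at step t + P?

Simulating step by step:
t=0: [34, 56, 23, 3, 40, 55, 45, 21, 13]
t=1: [49, 43, 38, 49, 46, 41, 43, 36, 27]
t=2: [48, 49, 50, 47, 48, 49, 48, 50, 49]
t=3: [47, 46, 46, 47, 47, 47, 47, 46, 46]
t=4: [48, 48, 48, 48, 48, 48, 48, 48, 48]
t=5: [47, 47, 47, 47, 47, 47, 47, 47, 47]
t=6: [48, 48, 48, 48, 48, 48, 48, 48, 48]

Answer: 2
Key observation: The state at step 4, [48, 48, 48, 48, 48, 48, 48, 48, 48], reappears at step 6 — and no state repeats earlier — so the cycle the system enters has period 2.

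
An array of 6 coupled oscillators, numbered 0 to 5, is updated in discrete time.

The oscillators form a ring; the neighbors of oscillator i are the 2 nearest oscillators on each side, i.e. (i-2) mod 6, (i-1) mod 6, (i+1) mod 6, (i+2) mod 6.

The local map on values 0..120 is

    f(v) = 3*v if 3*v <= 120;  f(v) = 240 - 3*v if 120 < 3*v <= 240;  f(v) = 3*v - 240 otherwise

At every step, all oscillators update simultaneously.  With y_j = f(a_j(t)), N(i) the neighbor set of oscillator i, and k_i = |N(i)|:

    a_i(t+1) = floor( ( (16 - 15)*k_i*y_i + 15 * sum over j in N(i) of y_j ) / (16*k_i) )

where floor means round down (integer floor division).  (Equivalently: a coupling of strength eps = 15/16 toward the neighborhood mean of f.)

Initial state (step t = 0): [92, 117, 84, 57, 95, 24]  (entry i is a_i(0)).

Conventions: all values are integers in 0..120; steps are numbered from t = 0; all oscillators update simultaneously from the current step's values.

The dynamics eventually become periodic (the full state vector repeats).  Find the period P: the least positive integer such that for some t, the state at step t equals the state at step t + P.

Answer: 4
Key observation: The state at step 58, [117, 117, 117, 117, 117, 117], reappears at step 62 — and no state repeats earlier — so the cycle the system enters has period 4.

Derivation:
t=0: [92, 117, 84, 57, 95, 24]
t=1: [58, 51, 61, 60, 47, 65]
t=2: [71, 58, 76, 71, 59, 75]
t=3: [38, 23, 43, 38, 22, 43]
t=4: [90, 109, 92, 90, 109, 92]
t=5: [59, 36, 57, 59, 36, 57]
t=6: [86, 68, 84, 86, 68, 84]
t=7: [23, 16, 26, 23, 16, 26]
t=8: [63, 71, 59, 63, 71, 59]
t=9: [45, 55, 40, 45, 55, 40]
t=10: [97, 110, 91, 97, 110, 91]
t=11: [60, 45, 68, 60, 45, 68]
t=12: [69, 51, 79, 69, 51, 79]
t=13: [44, 22, 56, 44, 22, 56]
t=14: [71, 88, 86, 71, 88, 86]
t=15: [21, 22, 25, 21, 22, 25]
t=16: [70, 68, 65, 70, 68, 65]
t=17: [39, 37, 33, 39, 37, 33]
t=18: [105, 108, 113, 105, 108, 113]
t=19: [90, 86, 80, 90, 86, 80]
t=20: [10, 15, 22, 10, 15, 22]
t=21: [53, 47, 39, 53, 47, 39]
t=22: [106, 99, 91, 106, 99, 91]
t=23: [47, 55, 65, 47, 55, 65]
t=24: [62, 72, 84, 62, 72, 84]
t=25: [20, 32, 37, 20, 32, 37]
t=26: [100, 86, 80, 100, 86, 80]
t=27: [12, 29, 36, 12, 29, 36]
t=28: [93, 72, 64, 93, 72, 64]
t=29: [36, 42, 32, 36, 42, 32]
t=30: [105, 102, 110, 105, 102, 110]
t=31: [77, 81, 71, 77, 81, 71]
t=32: [14, 17, 7, 14, 17, 7]
t=33: [36, 32, 44, 36, 32, 44]
t=34: [102, 107, 102, 102, 107, 102]
t=35: [73, 66, 73, 73, 66, 73]
t=36: [30, 22, 30, 30, 22, 30]
t=37: [78, 88, 78, 78, 88, 78]
t=38: [14, 7, 14, 14, 7, 14]
t=39: [32, 40, 32, 32, 40, 32]
t=40: [107, 97, 107, 107, 97, 107]
t=41: [66, 79, 66, 66, 79, 66]
t=42: [23, 39, 23, 23, 39, 23]
t=43: [91, 72, 91, 91, 72, 91]
t=44: [28, 32, 28, 28, 32, 28]
t=45: [89, 84, 89, 89, 84, 89]
t=46: [19, 26, 19, 19, 26, 19]
t=47: [66, 58, 66, 66, 58, 66]
t=48: [53, 43, 53, 53, 43, 53]
t=49: [95, 82, 95, 95, 82, 95]
t=50: [26, 42, 26, 26, 42, 26]
t=51: [94, 80, 94, 94, 80, 94]
t=52: [22, 39, 22, 22, 39, 22]
t=53: [89, 69, 89, 89, 69, 89]
t=54: [29, 27, 29, 29, 27, 29]
t=55: [84, 86, 84, 84, 86, 84]
t=56: [14, 12, 14, 14, 12, 14]
t=57: [39, 41, 39, 39, 41, 39]
t=58: [117, 117, 117, 117, 117, 117]
t=59: [111, 111, 111, 111, 111, 111]
t=60: [93, 93, 93, 93, 93, 93]
t=61: [39, 39, 39, 39, 39, 39]
t=62: [117, 117, 117, 117, 117, 117]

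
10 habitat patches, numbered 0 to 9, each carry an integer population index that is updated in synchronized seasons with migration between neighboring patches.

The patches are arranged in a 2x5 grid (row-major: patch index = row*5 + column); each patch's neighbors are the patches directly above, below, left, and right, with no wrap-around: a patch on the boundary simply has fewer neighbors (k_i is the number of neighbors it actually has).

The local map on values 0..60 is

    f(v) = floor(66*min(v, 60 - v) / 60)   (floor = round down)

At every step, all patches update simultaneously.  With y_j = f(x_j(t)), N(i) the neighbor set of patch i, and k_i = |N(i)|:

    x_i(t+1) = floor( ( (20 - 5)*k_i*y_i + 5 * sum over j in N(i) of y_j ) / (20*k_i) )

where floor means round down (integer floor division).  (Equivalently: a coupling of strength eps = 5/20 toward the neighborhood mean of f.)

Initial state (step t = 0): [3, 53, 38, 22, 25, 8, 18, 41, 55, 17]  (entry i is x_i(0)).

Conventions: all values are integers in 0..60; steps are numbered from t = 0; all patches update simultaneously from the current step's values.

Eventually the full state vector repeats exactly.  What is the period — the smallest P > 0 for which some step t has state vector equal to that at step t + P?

Simulating step by step:
t=0: [3, 53, 38, 22, 25, 8, 18, 41, 55, 17]
t=1: [4, 9, 22, 22, 25, 8, 17, 19, 8, 17]
t=2: [5, 10, 22, 22, 25, 8, 16, 19, 11, 17]
t=3: [6, 12, 22, 23, 25, 8, 16, 19, 14, 18]
t=4: [7, 13, 22, 24, 25, 8, 16, 19, 16, 19]
t=5: [8, 14, 23, 25, 26, 9, 16, 19, 18, 20]
t=6: [9, 15, 23, 26, 27, 9, 16, 20, 20, 22]
t=7: [9, 16, 24, 27, 28, 10, 16, 21, 22, 24]
t=8: [10, 17, 25, 28, 29, 11, 17, 22, 24, 26]
t=9: [12, 18, 26, 29, 30, 12, 18, 23, 26, 28]
t=10: [13, 19, 27, 30, 32, 13, 19, 25, 28, 30]
t=11: [14, 20, 28, 32, 30, 14, 20, 26, 30, 32]
t=12: [15, 22, 29, 30, 32, 15, 21, 28, 32, 30]
t=13: [17, 23, 30, 32, 30, 16, 23, 29, 30, 32]
t=14: [18, 25, 31, 30, 32, 18, 24, 30, 32, 30]
t=15: [20, 26, 31, 32, 30, 19, 26, 32, 30, 32]
t=16: [22, 27, 30, 30, 32, 21, 27, 30, 32, 30]
t=17: [24, 28, 32, 32, 30, 23, 28, 32, 30, 32]
t=18: [26, 29, 30, 30, 32, 25, 29, 30, 32, 30]
t=19: [28, 30, 32, 32, 30, 27, 30, 32, 30, 32]
t=20: [30, 32, 30, 30, 32, 29, 32, 30, 32, 30]
t=21: [32, 30, 32, 32, 30, 31, 30, 32, 30, 32]
t=22: [30, 32, 30, 30, 32, 31, 32, 30, 32, 30]
t=23: [32, 30, 32, 32, 30, 31, 30, 32, 30, 32]

Answer: 2
Key observation: The state at step 21, [32, 30, 32, 32, 30, 31, 30, 32, 30, 32], reappears at step 23 — and no state repeats earlier — so the cycle the system enters has period 2.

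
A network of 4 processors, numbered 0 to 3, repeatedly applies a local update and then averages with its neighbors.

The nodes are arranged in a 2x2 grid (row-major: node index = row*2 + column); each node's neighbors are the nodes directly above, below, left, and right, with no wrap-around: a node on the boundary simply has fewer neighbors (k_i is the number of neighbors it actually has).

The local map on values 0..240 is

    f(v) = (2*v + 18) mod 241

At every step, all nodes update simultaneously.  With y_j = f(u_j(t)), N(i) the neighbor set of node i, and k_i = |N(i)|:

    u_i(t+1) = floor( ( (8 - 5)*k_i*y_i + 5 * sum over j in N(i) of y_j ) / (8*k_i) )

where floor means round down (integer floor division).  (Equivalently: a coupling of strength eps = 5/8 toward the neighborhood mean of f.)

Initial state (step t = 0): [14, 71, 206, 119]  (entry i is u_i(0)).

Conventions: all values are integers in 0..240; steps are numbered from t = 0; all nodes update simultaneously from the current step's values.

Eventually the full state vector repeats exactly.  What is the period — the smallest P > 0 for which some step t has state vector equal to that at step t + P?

Answer: 24
Key observation: The state at step 15, [107, 106, 106, 107], reappears at step 39 — and no state repeats earlier — so the cycle the system enters has period 24.

Derivation:
t=0: [14, 71, 206, 119]
t=1: [126, 79, 89, 114]
t=2: [127, 76, 84, 118]
t=3: [122, 77, 83, 116]
t=4: [119, 73, 78, 114]
t=5: [111, 67, 71, 107]
t=6: [187, 204, 207, 184]
t=7: [174, 161, 164, 171]
t=8: [110, 113, 115, 108]
t=9: [92, 148, 150, 90]
t=10: [122, 152, 153, 121]
t=11: [59, 42, 43, 58]
t=12: [115, 122, 123, 114]
t=13: [16, 11, 12, 15]
t=14: [44, 45, 46, 43]
t=15: [107, 106, 106, 107]
t=16: [230, 231, 231, 230]
t=17: [238, 237, 237, 238]
t=18: [10, 11, 11, 10]
t=19: [39, 38, 38, 39]
t=20: [94, 95, 95, 94]
t=21: [207, 206, 206, 207]
t=22: [189, 190, 190, 189]
t=23: [156, 155, 155, 156]
t=24: [87, 88, 88, 87]
t=25: [193, 192, 192, 193]
t=26: [161, 162, 162, 161]
t=27: [100, 99, 99, 100]
t=28: [216, 217, 217, 216]
t=29: [210, 209, 209, 210]
t=30: [195, 196, 196, 195]
t=31: [168, 167, 167, 168]
t=32: [111, 112, 112, 111]
t=33: [90, 150, 150, 90]
t=34: [122, 152, 152, 122]
t=35: [58, 43, 43, 58]
t=36: [115, 122, 122, 115]
t=37: [15, 12, 12, 15]
t=38: [44, 45, 45, 44]
t=39: [107, 106, 106, 107]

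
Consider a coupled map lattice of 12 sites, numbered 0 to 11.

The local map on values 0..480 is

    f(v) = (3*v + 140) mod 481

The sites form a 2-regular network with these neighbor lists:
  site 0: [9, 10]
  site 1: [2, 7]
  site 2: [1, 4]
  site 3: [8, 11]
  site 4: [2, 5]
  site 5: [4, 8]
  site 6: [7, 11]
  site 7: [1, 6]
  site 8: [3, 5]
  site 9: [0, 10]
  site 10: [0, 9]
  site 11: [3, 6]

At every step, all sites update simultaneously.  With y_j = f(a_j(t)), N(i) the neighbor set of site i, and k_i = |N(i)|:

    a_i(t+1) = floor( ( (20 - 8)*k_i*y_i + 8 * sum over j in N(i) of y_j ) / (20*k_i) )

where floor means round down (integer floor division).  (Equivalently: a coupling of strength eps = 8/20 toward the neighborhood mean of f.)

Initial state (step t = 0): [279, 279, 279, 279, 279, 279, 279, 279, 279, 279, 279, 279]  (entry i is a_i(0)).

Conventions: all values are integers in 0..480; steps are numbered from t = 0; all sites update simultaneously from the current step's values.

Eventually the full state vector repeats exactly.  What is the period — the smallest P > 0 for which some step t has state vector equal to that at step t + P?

Answer: 18
Key observation: The state at step 0, [279, 279, 279, 279, 279, 279, 279, 279, 279, 279, 279, 279], reappears at step 18 — and no state repeats earlier — so the cycle the system enters has period 18.

Derivation:
t=0: [279, 279, 279, 279, 279, 279, 279, 279, 279, 279, 279, 279]
t=1: [15, 15, 15, 15, 15, 15, 15, 15, 15, 15, 15, 15]
t=2: [185, 185, 185, 185, 185, 185, 185, 185, 185, 185, 185, 185]
t=3: [214, 214, 214, 214, 214, 214, 214, 214, 214, 214, 214, 214]
t=4: [301, 301, 301, 301, 301, 301, 301, 301, 301, 301, 301, 301]
t=5: [81, 81, 81, 81, 81, 81, 81, 81, 81, 81, 81, 81]
t=6: [383, 383, 383, 383, 383, 383, 383, 383, 383, 383, 383, 383]
t=7: [327, 327, 327, 327, 327, 327, 327, 327, 327, 327, 327, 327]
t=8: [159, 159, 159, 159, 159, 159, 159, 159, 159, 159, 159, 159]
t=9: [136, 136, 136, 136, 136, 136, 136, 136, 136, 136, 136, 136]
t=10: [67, 67, 67, 67, 67, 67, 67, 67, 67, 67, 67, 67]
t=11: [341, 341, 341, 341, 341, 341, 341, 341, 341, 341, 341, 341]
t=12: [201, 201, 201, 201, 201, 201, 201, 201, 201, 201, 201, 201]
t=13: [262, 262, 262, 262, 262, 262, 262, 262, 262, 262, 262, 262]
t=14: [445, 445, 445, 445, 445, 445, 445, 445, 445, 445, 445, 445]
t=15: [32, 32, 32, 32, 32, 32, 32, 32, 32, 32, 32, 32]
t=16: [236, 236, 236, 236, 236, 236, 236, 236, 236, 236, 236, 236]
t=17: [367, 367, 367, 367, 367, 367, 367, 367, 367, 367, 367, 367]
t=18: [279, 279, 279, 279, 279, 279, 279, 279, 279, 279, 279, 279]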